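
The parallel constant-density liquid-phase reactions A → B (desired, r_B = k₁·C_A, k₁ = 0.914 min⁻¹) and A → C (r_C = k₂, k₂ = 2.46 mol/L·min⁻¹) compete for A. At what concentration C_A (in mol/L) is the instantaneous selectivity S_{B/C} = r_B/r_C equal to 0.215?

S_{B/C} = (k₁/k₂)·C_A ⇒ C_A = S·k₂/k₁.
= 0.215×2.46/0.914 = 0.579 mol/L.

0.579 mol/L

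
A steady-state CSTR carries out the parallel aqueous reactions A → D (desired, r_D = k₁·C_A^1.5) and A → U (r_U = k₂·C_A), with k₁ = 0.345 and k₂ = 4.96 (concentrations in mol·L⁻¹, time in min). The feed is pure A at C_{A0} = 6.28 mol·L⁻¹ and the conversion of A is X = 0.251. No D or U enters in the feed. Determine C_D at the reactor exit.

0.207 mol·L⁻¹

Exit C_A = C_{A0}(1−X) = 6.28×0.749 = 4.704 mol·L⁻¹.
A CSTR operates uniformly at the exit composition, giving r_D = 3.520 and r_U = 23.33 (each k·C_A^n at C_A = 4.704).
Fraction of consumed A going to D: r_D/(r_D+r_U) = 0.1311.
C_D = 0.1311·C_{A0}·X = 0.1311×6.28×0.251 = 0.207 mol·L⁻¹.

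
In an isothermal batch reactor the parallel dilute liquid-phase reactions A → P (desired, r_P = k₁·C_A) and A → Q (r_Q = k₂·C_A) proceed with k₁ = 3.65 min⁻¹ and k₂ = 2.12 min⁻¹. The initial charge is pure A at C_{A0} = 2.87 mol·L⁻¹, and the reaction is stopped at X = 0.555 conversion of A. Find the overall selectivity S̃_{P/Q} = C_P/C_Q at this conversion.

1.72

C_A = C_{A0}(1−X) = 1.277 mol·L⁻¹.
Both paths are first order in A, so the instantaneous fraction to P is constant: dC_P/d(−C_A) = k₁/(k₁+k₂) = 0.6326.
C_P = 0.6326·(C_{A0}−C_A) = 0.6326×1.593 = 1.01 mol·L⁻¹.
C_Q = (C_{A0}−C_A)−C_P = 0.5852 mol·L⁻¹; S̃_{P/Q} = 1.008/0.5852 = 1.72.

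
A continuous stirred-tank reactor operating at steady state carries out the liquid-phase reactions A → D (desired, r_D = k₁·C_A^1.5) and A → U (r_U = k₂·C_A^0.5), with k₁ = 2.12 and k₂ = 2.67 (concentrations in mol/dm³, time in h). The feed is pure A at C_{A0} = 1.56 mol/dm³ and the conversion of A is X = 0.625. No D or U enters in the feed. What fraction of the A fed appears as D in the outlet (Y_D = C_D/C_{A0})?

0.198

Exit C_A = C_{A0}(1−X) = 1.56×0.375 = 0.5850 mol/dm³.
A CSTR operates uniformly at the exit composition, giving r_D = 0.9486 and r_U = 2.042 (each k·C_A^n at C_A = 0.5850).
Fraction of consumed A going to D: r_D/(r_D+r_U) = 0.3172.
C_D = 0.3172·C_{A0}·X = 0.3172×1.56×0.625 = 0.309 mol/dm³; Y_D = C_D/C_{A0} = 0.198.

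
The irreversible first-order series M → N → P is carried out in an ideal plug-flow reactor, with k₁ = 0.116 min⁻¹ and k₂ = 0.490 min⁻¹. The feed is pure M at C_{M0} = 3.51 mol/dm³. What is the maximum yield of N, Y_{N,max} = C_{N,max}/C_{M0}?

0.151

At the optimum, C_{N,max}/C_{M0} = (k₁/k₂)^[k₂/(k₂−k₁)].
= (0.116/0.490)^(0.490/(0.490−0.116)) = (0.2367)^(1.310) = 0.1514.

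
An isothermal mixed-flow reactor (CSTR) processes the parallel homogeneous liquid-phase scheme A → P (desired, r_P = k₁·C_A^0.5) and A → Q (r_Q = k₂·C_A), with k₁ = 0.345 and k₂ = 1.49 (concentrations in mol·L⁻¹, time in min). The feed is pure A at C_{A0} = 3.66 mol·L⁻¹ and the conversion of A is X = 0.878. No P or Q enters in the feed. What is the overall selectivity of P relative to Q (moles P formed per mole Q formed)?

0.347

Exit C_A = C_{A0}(1−X) = 3.66×0.122 = 0.4465 mol·L⁻¹.
A CSTR operates uniformly at the exit composition, giving r_P = 0.2305 and r_Q = 0.6653 (each k·C_A^n at C_A = 0.4465).
Overall selectivity = C_P/C_Q = r_Pτ/(r_Qτ) = r_P/r_Q = 0.347.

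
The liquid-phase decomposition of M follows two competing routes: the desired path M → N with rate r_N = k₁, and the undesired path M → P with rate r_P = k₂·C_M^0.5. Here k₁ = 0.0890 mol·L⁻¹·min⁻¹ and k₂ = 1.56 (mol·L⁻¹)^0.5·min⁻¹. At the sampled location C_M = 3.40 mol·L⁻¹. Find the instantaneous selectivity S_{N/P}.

S_{N/P} = r_N/r_P = (k₁)/(k₂·C_M^0.5) = (k₁/k₂)·C_M^-0.5.
= (0.0890) / (1.56×3.400^0.5) = 0.08900/2.876 = 0.0309.
The undesired path is higher order in M, so low C_M (CSTR or dilute feed) favours N.

0.0309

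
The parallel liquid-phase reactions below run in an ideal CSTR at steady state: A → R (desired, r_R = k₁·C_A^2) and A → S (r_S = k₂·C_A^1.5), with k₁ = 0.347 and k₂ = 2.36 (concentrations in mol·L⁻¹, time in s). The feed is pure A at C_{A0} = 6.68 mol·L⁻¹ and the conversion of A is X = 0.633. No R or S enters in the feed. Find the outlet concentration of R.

Exit C_A = C_{A0}(1−X) = 6.68×0.367 = 2.452 mol·L⁻¹.
A CSTR operates uniformly at the exit composition, giving r_R = 2.086 and r_S = 9.059 (each k·C_A^n at C_A = 2.452).
Fraction of consumed A going to R: r_R/(r_R+r_S) = 0.1871.
C_R = 0.1871·C_{A0}·X = 0.1871×6.68×0.633 = 0.791 mol·L⁻¹.

0.791 mol·L⁻¹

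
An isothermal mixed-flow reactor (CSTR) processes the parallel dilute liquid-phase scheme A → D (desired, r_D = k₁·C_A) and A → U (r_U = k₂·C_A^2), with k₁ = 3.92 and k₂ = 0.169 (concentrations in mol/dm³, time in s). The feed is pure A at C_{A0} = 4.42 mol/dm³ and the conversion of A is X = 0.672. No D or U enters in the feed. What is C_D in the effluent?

Exit C_A = C_{A0}(1−X) = 4.42×0.328 = 1.450 mol/dm³.
In a CSTR the entire volume is at exit conditions, so r_D = 3.92×1.450 = 5.683 and r_U = 0.169×1.450^2 = 0.3552.
Fraction of consumed A going to D: r_D/(r_D+r_U) = 0.9412.
C_D = 0.9412·C_{A0}·X = 0.9412×4.42×0.672 = 2.80 mol/dm³.

2.80 mol/dm³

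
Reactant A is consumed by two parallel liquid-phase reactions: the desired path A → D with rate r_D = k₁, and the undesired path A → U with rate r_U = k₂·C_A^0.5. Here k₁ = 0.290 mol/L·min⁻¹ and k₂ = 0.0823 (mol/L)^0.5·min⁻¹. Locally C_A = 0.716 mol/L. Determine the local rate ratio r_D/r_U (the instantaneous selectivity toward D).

4.16

S_{D/U} = r_D/r_U = (k₁)/(k₂·C_A^0.5) = (k₁/k₂)·C_A^-0.5.
= (0.290) / (0.0823×0.7160^0.5) = 0.2900/0.06964 = 4.16.
The undesired path is higher order in A, so low C_A (CSTR or dilute feed) favours D.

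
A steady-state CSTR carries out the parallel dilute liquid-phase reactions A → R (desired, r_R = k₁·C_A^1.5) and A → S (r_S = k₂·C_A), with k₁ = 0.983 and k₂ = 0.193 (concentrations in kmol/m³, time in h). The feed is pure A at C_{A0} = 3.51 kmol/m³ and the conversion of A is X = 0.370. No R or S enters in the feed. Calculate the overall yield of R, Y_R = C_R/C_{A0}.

0.327

Exit C_A = C_{A0}(1−X) = 3.51×0.630 = 2.211 kmol/m³.
Rates in a CSTR are evaluated at the outlet concentration: r_R = 0.983×2.211^1.5 = 3.232, r_S = 0.193×2.211 = 0.4268.
Fraction of consumed A going to R: r_R/(r_R+r_S) = 0.8834.
C_R = 0.8834·C_{A0}·X = 0.8834×3.51×0.370 = 1.15 kmol/m³; Y_R = C_R/C_{A0} = 0.327.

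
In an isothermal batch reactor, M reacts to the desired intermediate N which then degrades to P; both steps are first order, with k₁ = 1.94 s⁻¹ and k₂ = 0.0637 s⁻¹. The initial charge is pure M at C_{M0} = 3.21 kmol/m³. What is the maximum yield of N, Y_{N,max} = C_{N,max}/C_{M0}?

0.890

For a first-order series the maximum intermediate yield is C_{N,max}/C_{M0} = (k₁/k₂)^[k₂/(k₂−k₁)].
= (1.94/0.0637)^(0.0637/(0.0637−1.94)) = (30.46)^(-0.03395) = 0.8905.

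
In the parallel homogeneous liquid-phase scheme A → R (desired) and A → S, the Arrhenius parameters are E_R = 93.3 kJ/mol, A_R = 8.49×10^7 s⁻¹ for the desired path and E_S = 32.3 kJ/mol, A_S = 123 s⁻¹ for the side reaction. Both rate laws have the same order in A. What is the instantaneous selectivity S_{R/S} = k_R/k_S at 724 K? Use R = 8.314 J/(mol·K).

k_R/k_S = (A_R/A_S)·exp[−(E_R−E_S)/(RT)] = (A_R/A_S)·exp[(E_S−E_R)/(RT)].
(E_S−E_R)/(RT) = (32.3−93.3)×10³/(8.314×724) = -61000/6019 = -10.13.
k_R/k_S = (8.49×10^7/123)·exp(-10.13) = 6.902×10^5 × 3.971×10^-5 = 27.4.

27.4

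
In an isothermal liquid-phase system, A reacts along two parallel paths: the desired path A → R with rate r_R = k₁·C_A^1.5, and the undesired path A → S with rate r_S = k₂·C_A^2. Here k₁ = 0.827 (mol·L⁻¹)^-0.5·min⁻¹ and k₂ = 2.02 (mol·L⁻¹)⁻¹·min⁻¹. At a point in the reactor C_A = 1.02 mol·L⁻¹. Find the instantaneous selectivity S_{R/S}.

S_{R/S} = r_R/r_S = (k₁·C_A^1.5)/(k₂·C_A^2) = (k₁/k₂)·C_A^-0.5.
= (0.827×1.020^1.5) / (2.02×1.020^2) = 0.8519/2.102 = 0.405.
The undesired path is higher order in A, so low C_A (CSTR or dilute feed) favours R.

0.405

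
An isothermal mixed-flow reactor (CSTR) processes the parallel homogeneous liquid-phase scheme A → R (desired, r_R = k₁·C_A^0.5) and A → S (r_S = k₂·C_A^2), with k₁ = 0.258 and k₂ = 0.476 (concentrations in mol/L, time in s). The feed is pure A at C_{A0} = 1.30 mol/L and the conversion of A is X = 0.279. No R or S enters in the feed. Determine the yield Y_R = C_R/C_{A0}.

0.104

Exit C_A = C_{A0}(1−X) = 1.30×0.721 = 0.9373 mol/L.
Rates in a CSTR are evaluated at the outlet concentration: r_R = 0.258×0.9373^0.5 = 0.2498, r_S = 0.476×0.9373^2 = 0.4182.
Fraction of consumed A going to R: r_R/(r_R+r_S) = 0.3739.
C_R = 0.3739·C_{A0}·X = 0.3739×1.30×0.279 = 0.136 mol/L; Y_R = C_R/C_{A0} = 0.104.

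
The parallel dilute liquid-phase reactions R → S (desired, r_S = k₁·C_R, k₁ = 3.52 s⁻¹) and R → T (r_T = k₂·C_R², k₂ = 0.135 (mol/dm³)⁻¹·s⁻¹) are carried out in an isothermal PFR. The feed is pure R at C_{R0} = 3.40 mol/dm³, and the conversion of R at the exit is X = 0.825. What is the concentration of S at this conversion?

2.61 mol/dm³

C_R = C_{R0}(1−X) = 0.5950 mol/dm³.
Along a PFR/batch, dC_S/dC_R = −r_S/(r_S+r_T) = −k₁/(k₁+k₂·C_R).
Integrating from C_{R0} to C_R: C_S = (3.52/0.135)·ln[(3.52+0.135·3.40)/(3.52+0.135·0.595)] = 26.07·ln(3.979/3.600) = 2.608 mol/dm³.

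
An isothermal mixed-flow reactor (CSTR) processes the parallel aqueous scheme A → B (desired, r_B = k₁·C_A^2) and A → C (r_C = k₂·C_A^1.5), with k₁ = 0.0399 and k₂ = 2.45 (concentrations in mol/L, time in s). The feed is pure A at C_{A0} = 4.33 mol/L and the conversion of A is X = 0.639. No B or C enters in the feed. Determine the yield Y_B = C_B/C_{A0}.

0.0128

Exit C_A = C_{A0}(1−X) = 4.33×0.361 = 1.563 mol/L.
A CSTR operates uniformly at the exit composition, giving r_B = 0.09749 and r_C = 4.788 (each k·C_A^n at C_A = 1.563).
Fraction of consumed A going to B: r_B/(r_B+r_C) = 0.01995.
C_B = 0.01995·C_{A0}·X = 0.01995×4.33×0.639 = 0.0552 mol/L; Y_B = C_B/C_{A0} = 0.0128.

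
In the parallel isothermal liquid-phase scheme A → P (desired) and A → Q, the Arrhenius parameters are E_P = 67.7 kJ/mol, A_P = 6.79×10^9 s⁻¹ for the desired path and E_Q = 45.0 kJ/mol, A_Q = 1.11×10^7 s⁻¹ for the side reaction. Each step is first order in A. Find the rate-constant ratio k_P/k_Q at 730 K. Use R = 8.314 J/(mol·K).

Since both paths have the same order in A, the concentration cancels and S_{P/Q} = k_P/k_Q = (A_P/A_Q)·exp[(E_Q−E_P)/(RT)].
(E_Q−E_P)/(RT) = (45.0−67.7)×10³/(8.314×730) = -22700/6069 = -3.740.
k_P/k_Q = (6.79×10^9/1.11×10^7)·exp(-3.740) = 611.7 × 0.02375 = 14.5.

14.5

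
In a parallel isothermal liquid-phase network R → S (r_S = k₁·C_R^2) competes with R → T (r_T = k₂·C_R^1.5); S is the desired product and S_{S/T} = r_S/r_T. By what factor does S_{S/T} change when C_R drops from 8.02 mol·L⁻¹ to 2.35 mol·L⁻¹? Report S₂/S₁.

0.541

S_{S/T} = (k₁/k₂)·C_R^0.5, so S₂/S₁ = (C_{R,2}/C_{R,1})^0.5.
= (2.35/8.02)^0.5 = (0.2930)^0.5 = 0.541.
Selectivity toward S falls as C_R falls — high-concentration operation is favoured.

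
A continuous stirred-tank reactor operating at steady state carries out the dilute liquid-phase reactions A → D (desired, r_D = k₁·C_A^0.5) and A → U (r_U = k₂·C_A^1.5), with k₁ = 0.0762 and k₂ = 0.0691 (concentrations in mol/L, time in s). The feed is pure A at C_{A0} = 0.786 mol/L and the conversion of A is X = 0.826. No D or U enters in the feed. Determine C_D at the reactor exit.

0.578 mol/L

Exit C_A = C_{A0}(1−X) = 0.786×0.174 = 0.1368 mol/L.
A CSTR operates uniformly at the exit composition, giving r_D = 0.02818 and r_U = 0.003495 (each k·C_A^n at C_A = 0.1368).
Fraction of consumed A going to D: r_D/(r_D+r_U) = 0.8897.
C_D = 0.8897·C_{A0}·X = 0.8897×0.786×0.826 = 0.578 mol/L.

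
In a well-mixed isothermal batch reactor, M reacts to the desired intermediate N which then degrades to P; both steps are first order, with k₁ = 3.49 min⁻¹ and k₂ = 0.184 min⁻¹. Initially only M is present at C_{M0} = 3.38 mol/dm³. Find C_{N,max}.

Evaluating C_N at t_opt = ln(k₂/k₁)/(k₂−k₁) gives C_{N,max}/C_{M0} = (k₁/k₂)^[k₂/(k₂−k₁)].
= (3.49/0.184)^(0.184/(0.184−3.49)) = (18.97)^(-0.05566) = 0.8489.
C_{N,max} = 0.8489×3.38 = 2.87 mol/dm³.

2.87 mol/dm³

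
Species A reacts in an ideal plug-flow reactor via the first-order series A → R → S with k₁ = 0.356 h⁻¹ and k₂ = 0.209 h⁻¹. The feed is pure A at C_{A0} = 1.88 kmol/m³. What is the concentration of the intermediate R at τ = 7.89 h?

Solving the coupled first-order balances gives C_R(τ) = [k₁/(k₂−k₁)]·C_{A0}·(e^(−k₁τ) − e^(−k₂τ)).
e^(−k₁τ) = e^(−0.356×7.89) = e^(−2.809) = 0.06027; e^(−k₂τ) = e^(−1.649) = 0.1922.
C_R = 0.356×1.88/(0.209−0.356) × (0.06027−0.1922) = (-4.553)×(-0.1320) = 0.6008 kmol/m³.

0.601 kmol/m³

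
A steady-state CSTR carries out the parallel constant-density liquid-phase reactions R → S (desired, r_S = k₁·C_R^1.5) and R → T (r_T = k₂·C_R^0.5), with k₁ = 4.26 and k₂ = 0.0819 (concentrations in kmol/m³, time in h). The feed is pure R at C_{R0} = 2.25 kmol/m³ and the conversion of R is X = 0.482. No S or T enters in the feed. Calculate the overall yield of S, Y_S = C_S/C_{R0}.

0.474

Exit C_R = C_{R0}(1−X) = 2.25×0.518 = 1.165 kmol/m³.
In a CSTR the entire volume is at exit conditions, so r_S = 4.26×1.165^1.5 = 5.360 and r_T = 0.0819×1.165^0.5 = 0.08842.
Fraction of consumed R going to S: r_S/(r_S+r_T) = 0.9838.
C_S = 0.9838·C_{R0}·X = 0.9838×2.25×0.482 = 1.07 kmol/m³; Y_S = C_S/C_{R0} = 0.474.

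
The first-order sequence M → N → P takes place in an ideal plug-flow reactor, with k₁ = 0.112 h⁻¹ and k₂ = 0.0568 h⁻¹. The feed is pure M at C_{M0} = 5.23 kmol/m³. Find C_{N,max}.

For a first-order series the maximum intermediate yield is C_{N,max}/C_{M0} = (k₁/k₂)^[k₂/(k₂−k₁)].
= (0.112/0.0568)^(0.0568/(0.0568−0.112)) = (1.972)^(-1.029) = 0.4973.
C_{N,max} = 0.4973×5.23 = 2.60 kmol/m³.

2.60 kmol/m³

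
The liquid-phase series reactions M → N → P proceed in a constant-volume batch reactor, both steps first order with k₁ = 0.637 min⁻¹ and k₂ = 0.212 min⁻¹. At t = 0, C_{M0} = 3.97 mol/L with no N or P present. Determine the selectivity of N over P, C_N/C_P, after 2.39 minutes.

2.80

The intermediate concentration in a first-order A→B→C sequence is C_N = k₁C_{M0}(e^(−k₁t) − e^(−k₂t))/(k₂−k₁).
e^(−k₁t) = e^(−0.637×2.39) = e^(−1.522) = 0.2182; e^(−k₂t) = e^(−0.5067) = 0.6025.
C_N = 0.637×3.97/(0.212−0.637) × (0.2182−0.6025) = (-5.950)×(-0.3843) = 2.287 mol/L.
C_M = C_{M0}e^(−k₁t) = 0.8662 mol/L, so C_P = C_{M0}−C_M−C_N = 0.8170 mol/L; C_N/C_P = 2.80.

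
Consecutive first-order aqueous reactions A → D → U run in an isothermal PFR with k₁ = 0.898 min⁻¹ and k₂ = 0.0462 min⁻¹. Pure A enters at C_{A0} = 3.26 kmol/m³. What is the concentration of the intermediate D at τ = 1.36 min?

The intermediate concentration in a first-order A→B→C sequence is C_D = k₁C_{A0}(e^(−k₁τ) − e^(−k₂τ))/(k₂−k₁).
e^(−k₁τ) = e^(−0.898×1.36) = e^(−1.221) = 0.2949; e^(−k₂τ) = e^(−0.06283) = 0.9391.
C_D = 0.898×3.26/(0.0462−0.898) × (0.2949−0.9391) = (-3.437)×(-0.6442) = 2.214 kmol/m³.

2.21 kmol/m³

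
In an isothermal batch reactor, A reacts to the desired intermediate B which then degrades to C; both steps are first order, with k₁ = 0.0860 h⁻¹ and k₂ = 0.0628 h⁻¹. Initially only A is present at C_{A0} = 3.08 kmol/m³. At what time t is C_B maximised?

13.6 h

For first-order series the maximum of C_B occurs at t_opt = ln(k₂/k₁)/(k₂−k₁).
= ln(0.0628/0.0860)/(0.0628−0.0860) = ln(0.7302)/-0.02320 = -0.3144/-0.02320 = 13.6 h.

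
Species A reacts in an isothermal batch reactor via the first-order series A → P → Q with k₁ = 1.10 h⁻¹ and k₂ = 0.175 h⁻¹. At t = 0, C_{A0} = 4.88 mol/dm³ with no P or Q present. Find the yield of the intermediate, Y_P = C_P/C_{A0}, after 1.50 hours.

The intermediate concentration in a first-order A→B→C sequence is C_P = k₁C_{A0}(e^(−k₁t) − e^(−k₂t))/(k₂−k₁).
e^(−k₁t) = e^(−1.10×1.50) = e^(−1.650) = 0.1920; e^(−k₂t) = e^(−0.2625) = 0.7691.
C_P = 1.10×4.88/(0.175−1.10) × (0.1920−0.7691) = (-5.803)×(-0.5771) = 3.349 mol/dm³.
Y_P = C_P/C_{A0} = 3.349/4.88 = 0.686.

0.686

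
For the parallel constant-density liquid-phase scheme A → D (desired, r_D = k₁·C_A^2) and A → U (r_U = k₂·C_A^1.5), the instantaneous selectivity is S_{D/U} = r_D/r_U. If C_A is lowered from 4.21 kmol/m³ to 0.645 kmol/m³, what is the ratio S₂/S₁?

S_{D/U} = (k₁/k₂)·C_A^0.5, so S₂/S₁ = (C_{A,2}/C_{A,1})^0.5.
= (0.645/4.21)^0.5 = (0.1532)^0.5 = 0.391.
Selectivity toward D falls as C_A falls — high-concentration operation is favoured.

0.391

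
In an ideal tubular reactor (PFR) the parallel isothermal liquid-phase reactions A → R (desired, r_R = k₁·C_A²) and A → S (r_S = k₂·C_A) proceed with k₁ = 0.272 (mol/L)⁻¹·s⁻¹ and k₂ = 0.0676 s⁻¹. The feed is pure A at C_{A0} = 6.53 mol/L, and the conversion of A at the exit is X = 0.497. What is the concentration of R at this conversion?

3.08 mol/L

C_A = C_{A0}(1−X) = 3.285 mol/L.
Along a PFR/batch, dC_S/dC_A = −r_S/(r_R+r_S) = −k₂/(k₂+k₁·C_A).
Integrating from C_{A0} to C_A: C_S = (0.0676/0.272)·ln[(0.0676+0.272·6.53)/(0.0676+0.272·3.28)] = 0.2485·ln(1.844/0.9610) = 0.1619 mol/L.
Then C_R = (C_{A0}−C_A) − C_S = 3.245 − 0.1619 = 3.083 mol/L.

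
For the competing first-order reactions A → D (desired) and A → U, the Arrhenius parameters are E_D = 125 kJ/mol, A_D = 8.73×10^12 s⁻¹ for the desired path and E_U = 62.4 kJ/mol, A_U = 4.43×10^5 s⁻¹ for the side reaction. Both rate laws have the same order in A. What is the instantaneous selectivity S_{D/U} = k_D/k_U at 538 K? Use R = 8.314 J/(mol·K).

k_D/k_U = (A_D/A_U)·exp[−(E_D−E_U)/(RT)] = (A_D/A_U)·exp[(E_U−E_D)/(RT)].
(E_U−E_D)/(RT) = (62.4−125)×10³/(8.314×538) = -62600/4473 = -14.00.
k_D/k_U = (8.73×10^12/4.43×10^5)·exp(-14.00) = 1.971×10^7 × 8.355×10^-7 = 16.5.
Since E_D > E_U, raising the temperature improves selectivity toward D.

16.5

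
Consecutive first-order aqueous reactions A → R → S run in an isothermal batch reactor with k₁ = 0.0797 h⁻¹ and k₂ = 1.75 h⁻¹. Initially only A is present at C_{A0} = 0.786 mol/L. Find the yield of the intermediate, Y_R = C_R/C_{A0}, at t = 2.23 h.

The intermediate concentration in a first-order A→B→C sequence is C_R = k₁C_{A0}(e^(−k₁t) − e^(−k₂t))/(k₂−k₁).
e^(−k₁t) = e^(−0.0797×2.23) = e^(−0.1777) = 0.8372; e^(−k₂t) = e^(−3.902) = 0.02019.
C_R = 0.0797×0.786/(1.75−0.0797) × (0.8372−0.02019) = 0.03750×0.8170 = 0.03064 mol/L.
Y_R = C_R/C_{A0} = 0.03064/0.786 = 0.0390.

0.0390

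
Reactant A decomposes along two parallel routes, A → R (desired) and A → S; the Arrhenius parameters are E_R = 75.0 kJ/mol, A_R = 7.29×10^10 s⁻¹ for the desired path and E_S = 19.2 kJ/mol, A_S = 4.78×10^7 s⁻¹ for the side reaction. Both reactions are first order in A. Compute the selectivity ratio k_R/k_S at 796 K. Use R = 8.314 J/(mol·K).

Since both paths have the same order in A, the concentration cancels and S_{R/S} = k_R/k_S = (A_R/A_S)·exp[(E_S−E_R)/(RT)].
(E_S−E_R)/(RT) = (19.2−75.0)×10³/(8.314×796) = -55800/6618 = -8.432.
k_R/k_S = (7.29×10^10/4.78×10^7)·exp(-8.432) = 1525 × 2.179×10^-4 = 0.332.

0.332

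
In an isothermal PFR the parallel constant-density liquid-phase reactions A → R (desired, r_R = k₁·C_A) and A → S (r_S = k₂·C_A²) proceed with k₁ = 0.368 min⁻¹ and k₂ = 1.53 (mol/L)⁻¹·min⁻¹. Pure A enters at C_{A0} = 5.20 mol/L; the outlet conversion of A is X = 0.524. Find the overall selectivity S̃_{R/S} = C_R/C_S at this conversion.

C_A = C_{A0}(1−X) = 2.475 mol/L.
Along a PFR/batch, dC_R/dC_A = −r_R/(r_R+r_S) = −k₁/(k₁+k₂·C_A).
Integrating from C_{A0} to C_A: C_R = (0.368/1.53)·ln[(0.368+1.53·5.20)/(0.368+1.53·2.48)] = 0.2405·ln(8.324/4.155) = 0.1671 mol/L.
C_S = (C_{A0}−C_A)−C_R = 2.558 mol/L; S̃_{R/S} = 0.1671/2.558 = 0.0653.

0.0653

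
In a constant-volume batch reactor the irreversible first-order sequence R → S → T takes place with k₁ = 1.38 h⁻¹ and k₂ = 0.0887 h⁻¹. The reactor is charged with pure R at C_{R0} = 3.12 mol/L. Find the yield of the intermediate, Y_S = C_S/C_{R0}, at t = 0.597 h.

0.545

The intermediate concentration in a first-order A→B→C sequence is C_S = k₁C_{R0}(e^(−k₁t) − e^(−k₂t))/(k₂−k₁).
e^(−k₁t) = e^(−1.38×0.597) = e^(−0.8239) = 0.4387; e^(−k₂t) = e^(−0.05295) = 0.9484.
C_S = 1.38×3.12/(0.0887−1.38) × (0.4387−0.9484) = (-3.334)×(-0.5097) = 1.699 mol/L.
Y_S = C_S/C_{R0} = 1.699/3.12 = 0.545.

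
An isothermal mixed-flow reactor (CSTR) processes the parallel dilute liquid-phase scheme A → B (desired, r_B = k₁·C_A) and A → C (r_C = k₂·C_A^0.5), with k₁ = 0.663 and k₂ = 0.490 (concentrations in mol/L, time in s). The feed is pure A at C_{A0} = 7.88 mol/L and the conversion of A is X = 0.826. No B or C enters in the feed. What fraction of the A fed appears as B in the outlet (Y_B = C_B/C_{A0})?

0.506

Exit C_A = C_{A0}(1−X) = 7.88×0.174 = 1.371 mol/L.
A CSTR operates uniformly at the exit composition, giving r_B = 0.9091 and r_C = 0.5738 (each k·C_A^n at C_A = 1.371).
Fraction of consumed A going to B: r_B/(r_B+r_C) = 0.6131.
C_B = 0.6131·C_{A0}·X = 0.6131×7.88×0.826 = 3.99 mol/L; Y_B = C_B/C_{A0} = 0.506.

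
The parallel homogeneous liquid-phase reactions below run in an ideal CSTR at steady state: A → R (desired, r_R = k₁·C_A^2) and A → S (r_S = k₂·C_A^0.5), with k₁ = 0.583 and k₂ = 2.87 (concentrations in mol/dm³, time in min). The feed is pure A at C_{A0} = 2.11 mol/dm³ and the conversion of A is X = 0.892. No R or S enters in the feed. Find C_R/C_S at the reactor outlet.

0.0221

Exit C_A = C_{A0}(1−X) = 2.11×0.108 = 0.2279 mol/dm³.
Rates in a CSTR are evaluated at the outlet concentration: r_R = 0.583×0.2279^2 = 0.03027, r_S = 2.87×0.2279^0.5 = 1.370.
Overall selectivity = C_R/C_S = r_Rτ/(r_Sτ) = r_R/r_S = 0.0221.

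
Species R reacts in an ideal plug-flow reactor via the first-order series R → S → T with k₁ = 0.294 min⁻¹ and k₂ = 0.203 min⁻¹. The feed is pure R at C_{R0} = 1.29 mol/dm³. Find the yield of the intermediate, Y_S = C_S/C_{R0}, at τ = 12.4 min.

0.176

For first-order series with pure R initially, C_S(τ) = k₁C_{R0}/(k₂−k₁)·(e^(−k₁τ) − e^(−k₂τ)).
e^(−k₁τ) = e^(−0.294×12.4) = e^(−3.646) = 0.02611; e^(−k₂τ) = e^(−2.517) = 0.08069.
C_S = 0.294×1.29/(0.203−0.294) × (0.02611−0.08069) = (-4.168)×(-0.05458) = 0.2275 mol/dm³.
Y_S = C_S/C_{R0} = 0.2275/1.29 = 0.176.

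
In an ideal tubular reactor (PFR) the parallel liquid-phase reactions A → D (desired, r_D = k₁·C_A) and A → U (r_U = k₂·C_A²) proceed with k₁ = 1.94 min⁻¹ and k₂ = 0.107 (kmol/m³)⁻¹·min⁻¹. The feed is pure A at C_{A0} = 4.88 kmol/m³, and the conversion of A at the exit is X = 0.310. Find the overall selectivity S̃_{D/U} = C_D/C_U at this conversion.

4.41

C_A = C_{A0}(1−X) = 3.367 kmol/m³.
Along a PFR/batch, dC_D/dC_A = −r_D/(r_D+r_U) = −k₁/(k₁+k₂·C_A).
Integrating from C_{A0} to C_A: C_D = (1.94/0.107)·ln[(1.94+0.107·4.88)/(1.94+0.107·3.37)] = 18.13·ln(2.462/2.300) = 1.233 kmol/m³.
C_U = (C_{A0}−C_A)−C_D = 0.2798 kmol/m³; S̃_{D/U} = 1.233/0.2798 = 4.41.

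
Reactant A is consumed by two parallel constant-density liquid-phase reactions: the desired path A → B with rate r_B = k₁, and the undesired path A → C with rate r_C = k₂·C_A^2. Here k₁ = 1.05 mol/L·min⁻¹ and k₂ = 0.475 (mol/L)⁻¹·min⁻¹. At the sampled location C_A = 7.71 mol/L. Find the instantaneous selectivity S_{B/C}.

S_{B/C} = r_B/r_C = (k₁)/(k₂·C_A^2) = (k₁/k₂)·C_A^-2.
= (1.05) / (0.475×7.710^2) = 1.050/28.24 = 0.0372.
The undesired path is higher order in A, so low C_A (CSTR or dilute feed) favours B.

0.0372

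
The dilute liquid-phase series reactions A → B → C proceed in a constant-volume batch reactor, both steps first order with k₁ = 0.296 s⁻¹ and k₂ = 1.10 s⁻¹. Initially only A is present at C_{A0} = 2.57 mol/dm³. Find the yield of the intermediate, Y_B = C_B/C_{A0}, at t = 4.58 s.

Solving the coupled first-order balances gives C_B(t) = [k₁/(k₂−k₁)]·C_{A0}·(e^(−k₁t) − e^(−k₂t)).
e^(−k₁t) = e^(−0.296×4.58) = e^(−1.356) = 0.2578; e^(−k₂t) = e^(−5.038) = 0.006487.
C_B = 0.296×2.57/(1.10−0.296) × (0.2578−0.006487) = 0.9462×0.2513 = 0.2378 mol/dm³.
Y_B = C_B/C_{A0} = 0.2378/2.57 = 0.0925.

0.0925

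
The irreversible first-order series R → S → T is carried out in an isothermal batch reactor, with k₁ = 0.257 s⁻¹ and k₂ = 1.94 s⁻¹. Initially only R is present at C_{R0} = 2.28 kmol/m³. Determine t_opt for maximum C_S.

Setting dC_S/dt = 0 gives t_opt = ln(k₂/k₁)/(k₂−k₁).
= ln(1.94/0.257)/(1.94−0.257) = ln(7.549)/1.683 = 2.021/1.683 = 1.20 s.

1.20 s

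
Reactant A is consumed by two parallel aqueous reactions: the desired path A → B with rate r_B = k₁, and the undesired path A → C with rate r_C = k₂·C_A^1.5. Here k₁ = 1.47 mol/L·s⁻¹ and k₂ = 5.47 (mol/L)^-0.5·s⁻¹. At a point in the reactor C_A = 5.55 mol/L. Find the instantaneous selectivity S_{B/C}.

0.0206

S_{B/C} = r_B/r_C = (k₁)/(k₂·C_A^1.5) = (k₁/k₂)·C_A^-1.5.
= (1.47) / (5.47×5.550^1.5) = 1.470/71.52 = 0.0206.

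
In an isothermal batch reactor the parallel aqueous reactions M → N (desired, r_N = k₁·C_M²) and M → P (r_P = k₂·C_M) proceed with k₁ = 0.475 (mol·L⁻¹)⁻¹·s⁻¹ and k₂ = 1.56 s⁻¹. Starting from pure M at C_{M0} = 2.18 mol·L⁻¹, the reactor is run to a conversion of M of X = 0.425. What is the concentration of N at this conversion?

C_M = C_{M0}(1−X) = 1.254 mol·L⁻¹.
Along a PFR/batch, dC_P/dC_M = −r_P/(r_N+r_P) = −k₂/(k₂+k₁·C_M).
Integrating from C_{M0} to C_M: C_P = (1.56/0.475)·ln[(1.56+0.475·2.18)/(1.56+0.475·1.25)] = 3.284·ln(2.596/2.155) = 0.6102 mol·L⁻¹.
Then C_N = (C_{M0}−C_M) − C_P = 0.9265 − 0.6102 = 0.3163 mol·L⁻¹.

0.316 mol·L⁻¹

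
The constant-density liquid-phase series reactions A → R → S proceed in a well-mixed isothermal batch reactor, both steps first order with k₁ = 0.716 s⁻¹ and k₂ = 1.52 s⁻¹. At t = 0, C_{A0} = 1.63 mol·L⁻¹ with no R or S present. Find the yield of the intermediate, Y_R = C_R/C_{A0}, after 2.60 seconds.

0.121

The intermediate concentration in a first-order A→B→C sequence is C_R = k₁C_{A0}(e^(−k₁t) − e^(−k₂t))/(k₂−k₁).
e^(−k₁t) = e^(−0.716×2.60) = e^(−1.862) = 0.1554; e^(−k₂t) = e^(−3.952) = 0.01922.
C_R = 0.716×1.63/(1.52−0.716) × (0.1554−0.01922) = 1.452×0.1362 = 0.1977 mol·L⁻¹.
Y_R = C_R/C_{A0} = 0.1977/1.63 = 0.121.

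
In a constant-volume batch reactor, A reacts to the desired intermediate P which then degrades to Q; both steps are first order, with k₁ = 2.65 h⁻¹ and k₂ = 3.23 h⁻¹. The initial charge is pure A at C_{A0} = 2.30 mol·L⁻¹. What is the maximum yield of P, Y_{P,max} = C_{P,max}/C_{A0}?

At the optimum, C_{P,max}/C_{A0} = (k₁/k₂)^[k₂/(k₂−k₁)].
= (2.65/3.23)^(3.23/(3.23−2.65)) = (0.8204)^(5.569) = 0.3321.

0.332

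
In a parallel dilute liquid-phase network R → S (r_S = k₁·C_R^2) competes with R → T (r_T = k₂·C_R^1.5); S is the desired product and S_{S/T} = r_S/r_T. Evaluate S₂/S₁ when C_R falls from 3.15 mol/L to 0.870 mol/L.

0.526

S_{S/T} = (k₁/k₂)·C_R^0.5, so S₂/S₁ = (C_{R,2}/C_{R,1})^0.5.
= (0.870/3.15)^0.5 = (0.2762)^0.5 = 0.526.
Selectivity toward S falls as C_R falls — high-concentration operation is favoured.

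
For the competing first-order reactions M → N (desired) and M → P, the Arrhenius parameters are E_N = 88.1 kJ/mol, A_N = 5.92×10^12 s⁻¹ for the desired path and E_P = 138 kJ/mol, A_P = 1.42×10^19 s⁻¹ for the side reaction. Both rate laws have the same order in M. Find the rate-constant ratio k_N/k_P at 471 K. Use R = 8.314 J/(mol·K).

0.143

With equal orders, S_{N/P} = k_N/k_P = (A_N/A_P)·exp[(E_P−E_N)/(RT)].
(E_P−E_N)/(RT) = (138−88.1)×10³/(8.314×471) = 49900/3916 = 12.74.
k_N/k_P = (5.92×10^12/1.42×10^19)·exp(12.74) = 4.169×10^-7 × 3.421×10^5 = 0.143.
Since E_N < E_P, lowering the temperature improves selectivity toward N.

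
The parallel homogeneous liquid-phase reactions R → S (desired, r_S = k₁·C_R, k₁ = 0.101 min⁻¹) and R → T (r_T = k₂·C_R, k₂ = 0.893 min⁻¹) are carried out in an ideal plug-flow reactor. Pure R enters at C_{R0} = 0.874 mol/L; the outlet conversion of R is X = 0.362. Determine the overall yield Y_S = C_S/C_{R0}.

0.0368

C_R = C_{R0}(1−X) = 0.5576 mol/L.
Both paths are first order in R, so the instantaneous fraction to S is constant: dC_S/d(−C_R) = k₁/(k₁+k₂) = 0.1016.
C_S = 0.1016·(C_{R0}−C_R) = 0.1016×0.3164 = 0.0321 mol/L.
Y_S = C_S/C_{R0} = 0.03215/0.874 = 0.0368.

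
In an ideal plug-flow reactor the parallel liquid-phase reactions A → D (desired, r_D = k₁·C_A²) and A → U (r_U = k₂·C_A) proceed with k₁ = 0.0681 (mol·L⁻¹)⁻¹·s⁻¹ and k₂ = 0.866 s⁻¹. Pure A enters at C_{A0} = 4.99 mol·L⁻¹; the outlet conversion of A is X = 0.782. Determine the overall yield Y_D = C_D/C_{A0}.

C_A = C_{A0}(1−X) = 1.088 mol·L⁻¹.
Along a PFR/batch, dC_U/dC_A = −r_U/(r_D+r_U) = −k₂/(k₂+k₁·C_A).
Integrating from C_{A0} to C_A: C_U = (0.866/0.0681)·ln[(0.866+0.0681·4.99)/(0.866+0.0681·1.09)] = 12.72·ln(1.206/0.9401) = 3.166 mol·L⁻¹.
Then C_D = (C_{A0}−C_A) − C_U = 3.902 − 3.166 = 0.7364 mol·L⁻¹.
Y_D = C_D/C_{A0} = 0.7364/4.99 = 0.148.

0.148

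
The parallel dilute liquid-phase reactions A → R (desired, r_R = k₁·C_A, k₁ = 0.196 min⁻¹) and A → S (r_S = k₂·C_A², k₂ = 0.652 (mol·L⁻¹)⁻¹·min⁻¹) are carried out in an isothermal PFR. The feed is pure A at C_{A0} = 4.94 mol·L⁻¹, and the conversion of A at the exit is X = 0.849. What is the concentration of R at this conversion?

C_A = C_{A0}(1−X) = 0.7459 mol·L⁻¹.
Along a PFR/batch, dC_R/dC_A = −r_R/(r_R+r_S) = −k₁/(k₁+k₂·C_A).
Integrating from C_{A0} to C_A: C_R = (0.196/0.652)·ln[(0.196+0.652·4.94)/(0.196+0.652·0.746)] = 0.3006·ln(3.417/0.6824) = 0.4843 mol·L⁻¹.

0.484 mol·L⁻¹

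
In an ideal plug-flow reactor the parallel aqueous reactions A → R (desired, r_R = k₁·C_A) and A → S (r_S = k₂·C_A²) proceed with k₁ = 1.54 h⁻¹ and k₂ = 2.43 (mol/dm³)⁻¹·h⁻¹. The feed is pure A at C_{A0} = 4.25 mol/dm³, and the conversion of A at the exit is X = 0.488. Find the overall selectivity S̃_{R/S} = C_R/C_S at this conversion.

C_A = C_{A0}(1−X) = 2.176 mol/dm³.
Along a PFR/batch, dC_R/dC_A = −r_R/(r_R+r_S) = −k₁/(k₁+k₂·C_A).
Integrating from C_{A0} to C_A: C_R = (1.54/2.43)·ln[(1.54+2.43·4.25)/(1.54+2.43·2.18)] = 0.6337·ln(11.87/6.828) = 0.3503 mol/dm³.
C_S = (C_{A0}−C_A)−C_R = 1.724 mol/dm³; S̃_{R/S} = 0.3503/1.724 = 0.203.

0.203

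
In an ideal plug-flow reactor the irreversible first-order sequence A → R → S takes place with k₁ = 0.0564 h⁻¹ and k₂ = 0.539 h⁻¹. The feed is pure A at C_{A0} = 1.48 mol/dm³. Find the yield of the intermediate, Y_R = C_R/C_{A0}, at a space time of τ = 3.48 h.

0.0781

Solving the coupled first-order balances gives C_R(τ) = [k₁/(k₂−k₁)]·C_{A0}·(e^(−k₁τ) − e^(−k₂τ)).
e^(−k₁τ) = e^(−0.0564×3.48) = e^(−0.1963) = 0.8218; e^(−k₂τ) = e^(−1.876) = 0.1532.
C_R = 0.0564×1.48/(0.539−0.0564) × (0.8218−0.1532) = 0.1730×0.6685 = 0.1156 mol/dm³.
Y_R = C_R/C_{A0} = 0.1156/1.48 = 0.0781.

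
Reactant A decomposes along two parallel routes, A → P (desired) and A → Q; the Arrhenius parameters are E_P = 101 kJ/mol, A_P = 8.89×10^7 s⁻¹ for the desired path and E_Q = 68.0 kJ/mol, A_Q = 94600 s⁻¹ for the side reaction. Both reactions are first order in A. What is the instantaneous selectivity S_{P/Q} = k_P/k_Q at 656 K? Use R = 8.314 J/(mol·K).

2.21

Since both paths have the same order in A, the concentration cancels and S_{P/Q} = k_P/k_Q = (A_P/A_Q)·exp[(E_Q−E_P)/(RT)].
(E_Q−E_P)/(RT) = (68.0−101)×10³/(8.314×656) = -33000/5454 = -6.051.
k_P/k_Q = (8.89×10^7/94600)·exp(-6.051) = 939.7 × 0.002356 = 2.21.
Since E_P > E_Q, raising the temperature improves selectivity toward P.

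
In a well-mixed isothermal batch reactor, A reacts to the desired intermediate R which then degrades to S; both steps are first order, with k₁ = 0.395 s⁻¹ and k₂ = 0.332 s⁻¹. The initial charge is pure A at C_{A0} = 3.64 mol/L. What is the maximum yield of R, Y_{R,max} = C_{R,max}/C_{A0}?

0.400

At the optimum, C_{R,max}/C_{A0} = (k₁/k₂)^[k₂/(k₂−k₁)].
= (0.395/0.332)^(0.332/(0.332−0.395)) = (1.190)^(-5.270) = 0.4003.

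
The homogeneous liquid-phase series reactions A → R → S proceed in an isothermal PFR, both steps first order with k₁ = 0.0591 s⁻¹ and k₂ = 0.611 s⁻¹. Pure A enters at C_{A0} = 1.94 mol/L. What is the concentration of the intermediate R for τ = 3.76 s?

0.145 mol/L

For first-order series with pure A initially, C_R(τ) = k₁C_{A0}/(k₂−k₁)·(e^(−k₁τ) − e^(−k₂τ)).
e^(−k₁τ) = e^(−0.0591×3.76) = e^(−0.2222) = 0.8007; e^(−k₂τ) = e^(−2.297) = 0.1005.
C_R = 0.0591×1.94/(0.611−0.0591) × (0.8007−0.1005) = 0.2077×0.7002 = 0.1455 mol/L.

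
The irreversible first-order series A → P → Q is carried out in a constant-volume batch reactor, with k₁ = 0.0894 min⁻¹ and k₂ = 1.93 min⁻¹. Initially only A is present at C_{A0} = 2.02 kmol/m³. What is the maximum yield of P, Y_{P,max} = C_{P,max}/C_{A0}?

0.0399

Evaluating C_P at t_opt = ln(k₂/k₁)/(k₂−k₁) gives C_{P,max}/C_{A0} = (k₁/k₂)^[k₂/(k₂−k₁)].
= (0.0894/1.93)^(1.93/(1.93−0.0894)) = (0.04632)^(1.049) = 0.03990.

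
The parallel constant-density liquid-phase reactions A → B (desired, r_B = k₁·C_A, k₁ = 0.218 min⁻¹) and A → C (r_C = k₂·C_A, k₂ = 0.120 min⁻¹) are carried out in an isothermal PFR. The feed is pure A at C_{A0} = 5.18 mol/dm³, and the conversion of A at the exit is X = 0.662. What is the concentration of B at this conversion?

C_A = C_{A0}(1−X) = 1.751 mol/dm³.
Both paths are first order in A, so the instantaneous fraction to B is constant: dC_B/d(−C_A) = k₁/(k₁+k₂) = 0.6450.
C_B = 0.6450·(C_{A0}−C_A) = 0.6450×3.429 = 2.21 mol/dm³.

2.21 mol/dm³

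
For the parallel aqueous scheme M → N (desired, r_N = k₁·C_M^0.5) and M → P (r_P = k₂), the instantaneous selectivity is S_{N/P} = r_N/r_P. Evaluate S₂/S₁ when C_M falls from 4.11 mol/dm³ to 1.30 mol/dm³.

0.562

S_{N/P} = (k₁/k₂)·C_M^0.5, so S₂/S₁ = (C_{M,2}/C_{M,1})^0.5.
= (1.30/4.11)^0.5 = (0.3163)^0.5 = 0.562.
Selectivity toward N falls as C_M falls — high-concentration operation is favoured.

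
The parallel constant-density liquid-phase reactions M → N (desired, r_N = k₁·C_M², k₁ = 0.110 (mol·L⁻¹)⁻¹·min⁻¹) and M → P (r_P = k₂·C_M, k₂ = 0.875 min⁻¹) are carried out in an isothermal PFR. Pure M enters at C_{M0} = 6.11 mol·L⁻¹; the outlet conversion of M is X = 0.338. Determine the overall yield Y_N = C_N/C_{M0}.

C_M = C_{M0}(1−X) = 4.045 mol·L⁻¹.
Along a PFR/batch, dC_P/dC_M = −r_P/(r_N+r_P) = −k₂/(k₂+k₁·C_M).
Integrating from C_{M0} to C_M: C_P = (0.875/0.110)·ln[(0.875+0.110·6.11)/(0.875+0.110·4.04)] = 7.955·ln(1.547/1.320) = 1.263 mol·L⁻¹.
Then C_N = (C_{M0}−C_M) − C_P = 2.065 − 1.263 = 0.8020 mol·L⁻¹.
Y_N = C_N/C_{M0} = 0.8020/6.11 = 0.131.

0.131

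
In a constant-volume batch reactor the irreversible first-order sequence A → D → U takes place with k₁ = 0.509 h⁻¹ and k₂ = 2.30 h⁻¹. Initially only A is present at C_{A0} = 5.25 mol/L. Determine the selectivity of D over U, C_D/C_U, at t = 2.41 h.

For first-order series with pure A initially, C_D(t) = k₁C_{A0}/(k₂−k₁)·(e^(−k₁t) − e^(−k₂t)).
e^(−k₁t) = e^(−0.509×2.41) = e^(−1.227) = 0.2933; e^(−k₂t) = e^(−5.543) = 0.003915.
C_D = 0.509×5.25/(2.30−0.509) × (0.2933−0.003915) = 1.492×0.2893 = 0.4317 mol/L.
C_A = C_{A0}e^(−k₁t) = 1.540 mol/L, so C_U = C_{A0}−C_A−C_D = 3.279 mol/L; C_D/C_U = 0.132.

0.132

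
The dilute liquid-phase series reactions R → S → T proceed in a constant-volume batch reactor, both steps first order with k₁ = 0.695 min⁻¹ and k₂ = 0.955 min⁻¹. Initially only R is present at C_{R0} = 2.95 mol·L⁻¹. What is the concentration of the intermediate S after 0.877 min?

Solving the coupled first-order balances gives C_S(t) = [k₁/(k₂−k₁)]·C_{R0}·(e^(−k₁t) − e^(−k₂t)).
e^(−k₁t) = e^(−0.695×0.877) = e^(−0.6095) = 0.5436; e^(−k₂t) = e^(−0.8375) = 0.4328.
C_S = 0.695×2.95/(0.955−0.695) × (0.5436−0.4328) = 7.886×0.1108 = 0.8740 mol·L⁻¹.

0.874 mol·L⁻¹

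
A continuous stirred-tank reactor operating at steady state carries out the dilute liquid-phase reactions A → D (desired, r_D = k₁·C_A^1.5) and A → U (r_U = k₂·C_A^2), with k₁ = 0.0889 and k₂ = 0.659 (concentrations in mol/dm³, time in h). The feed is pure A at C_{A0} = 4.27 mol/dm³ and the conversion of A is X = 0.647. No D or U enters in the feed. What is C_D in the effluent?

0.274 mol/dm³

Exit C_A = C_{A0}(1−X) = 4.27×0.353 = 1.507 mol/dm³.
In a CSTR the entire volume is at exit conditions, so r_D = 0.0889×1.507^1.5 = 0.1645 and r_U = 0.659×1.507^2 = 1.497.
Fraction of consumed A going to D: r_D/(r_D+r_U) = 0.09900.
C_D = 0.09900·C_{A0}·X = 0.09900×4.27×0.647 = 0.274 mol/dm³.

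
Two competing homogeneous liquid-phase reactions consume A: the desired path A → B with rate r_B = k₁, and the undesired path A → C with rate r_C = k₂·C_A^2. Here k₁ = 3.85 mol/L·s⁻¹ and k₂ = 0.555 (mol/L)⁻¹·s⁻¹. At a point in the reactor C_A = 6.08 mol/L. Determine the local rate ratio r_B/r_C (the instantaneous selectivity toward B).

S_{B/C} = r_B/r_C = (k₁)/(k₂·C_A^2) = (k₁/k₂)·C_A^-2.
= (3.85) / (0.555×6.080^2) = 3.850/20.52 = 0.188.
The undesired path is higher order in A, so low C_A (CSTR or dilute feed) favours B.

0.188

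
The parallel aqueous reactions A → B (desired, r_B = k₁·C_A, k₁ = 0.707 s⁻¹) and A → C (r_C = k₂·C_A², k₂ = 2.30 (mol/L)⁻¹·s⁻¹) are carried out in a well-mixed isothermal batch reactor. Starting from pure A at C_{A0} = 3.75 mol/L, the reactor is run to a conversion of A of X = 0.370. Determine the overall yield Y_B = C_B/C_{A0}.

0.0343

C_A = C_{A0}(1−X) = 2.362 mol/L.
Along a PFR/batch, dC_B/dC_A = −r_B/(r_B+r_C) = −k₁/(k₁+k₂·C_A).
Integrating from C_{A0} to C_A: C_B = (0.707/2.30)·ln[(0.707+2.30·3.75)/(0.707+2.30·2.36)] = 0.3074·ln(9.332/6.141) = 0.1286 mol/L.
Y_B = C_B/C_{A0} = 0.1286/3.75 = 0.0343.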